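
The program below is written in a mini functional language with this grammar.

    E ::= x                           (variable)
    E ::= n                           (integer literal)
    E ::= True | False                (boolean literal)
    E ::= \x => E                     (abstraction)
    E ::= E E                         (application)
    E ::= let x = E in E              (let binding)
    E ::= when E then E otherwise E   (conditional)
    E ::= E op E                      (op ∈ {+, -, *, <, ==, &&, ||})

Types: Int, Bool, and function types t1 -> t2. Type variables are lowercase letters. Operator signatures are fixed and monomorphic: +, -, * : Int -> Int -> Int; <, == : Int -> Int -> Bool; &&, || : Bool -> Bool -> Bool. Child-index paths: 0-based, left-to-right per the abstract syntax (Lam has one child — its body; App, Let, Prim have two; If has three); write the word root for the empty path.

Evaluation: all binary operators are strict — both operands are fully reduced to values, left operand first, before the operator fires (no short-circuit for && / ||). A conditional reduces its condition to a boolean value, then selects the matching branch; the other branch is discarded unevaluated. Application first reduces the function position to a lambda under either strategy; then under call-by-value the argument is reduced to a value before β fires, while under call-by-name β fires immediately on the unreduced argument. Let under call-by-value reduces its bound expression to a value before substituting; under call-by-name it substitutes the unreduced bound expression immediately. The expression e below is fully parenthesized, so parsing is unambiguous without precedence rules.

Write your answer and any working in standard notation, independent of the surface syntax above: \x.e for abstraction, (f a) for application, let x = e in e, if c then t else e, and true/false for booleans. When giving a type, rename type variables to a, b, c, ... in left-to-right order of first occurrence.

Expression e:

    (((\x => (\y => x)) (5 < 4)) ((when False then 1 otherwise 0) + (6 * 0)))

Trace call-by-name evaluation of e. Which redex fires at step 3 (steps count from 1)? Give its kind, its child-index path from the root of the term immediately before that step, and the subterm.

Answer: delta at root : (5 < 4)

Working:
step 0: (((\x.(\y.x)) (5 < 4)) ((if false then 1 else 0) + (6 * 0)))
step 1: [beta@0] ((\y.(5 < 4)) ((if false then 1 else 0) + (6 * 0)))
step 2: [beta@root] (5 < 4)
step 3: [delta@root] false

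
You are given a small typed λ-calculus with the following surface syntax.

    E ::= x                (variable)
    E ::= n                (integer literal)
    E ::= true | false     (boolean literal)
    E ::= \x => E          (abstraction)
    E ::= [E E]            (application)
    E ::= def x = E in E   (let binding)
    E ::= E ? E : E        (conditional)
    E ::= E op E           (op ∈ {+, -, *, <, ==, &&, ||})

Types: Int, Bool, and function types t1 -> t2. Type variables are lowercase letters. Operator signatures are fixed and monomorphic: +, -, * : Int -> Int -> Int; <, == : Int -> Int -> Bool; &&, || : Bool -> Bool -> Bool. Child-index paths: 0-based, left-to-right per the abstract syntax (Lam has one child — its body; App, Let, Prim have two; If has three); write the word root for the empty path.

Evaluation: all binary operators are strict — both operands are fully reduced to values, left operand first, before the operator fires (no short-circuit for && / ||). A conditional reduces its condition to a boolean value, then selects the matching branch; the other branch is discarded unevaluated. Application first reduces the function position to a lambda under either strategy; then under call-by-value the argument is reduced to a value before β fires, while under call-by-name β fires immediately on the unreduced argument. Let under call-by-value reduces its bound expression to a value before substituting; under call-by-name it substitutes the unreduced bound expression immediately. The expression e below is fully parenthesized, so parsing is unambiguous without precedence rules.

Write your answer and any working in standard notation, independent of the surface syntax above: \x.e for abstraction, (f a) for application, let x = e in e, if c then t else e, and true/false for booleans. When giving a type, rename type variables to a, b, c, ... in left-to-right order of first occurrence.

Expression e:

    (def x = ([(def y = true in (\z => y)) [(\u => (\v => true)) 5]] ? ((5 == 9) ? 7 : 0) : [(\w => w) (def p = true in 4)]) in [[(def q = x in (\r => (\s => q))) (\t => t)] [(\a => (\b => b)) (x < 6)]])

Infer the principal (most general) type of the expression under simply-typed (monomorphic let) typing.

Answer: Int

Trace:
let y : Bool
y : Bool
\z._ : a -> Bool
\v._ : c -> Bool
\u._ : b -> c -> Bool
  unify b -> c -> Bool ~ Int -> d
  unify b ~ Int
  unify c -> Bool ~ d
_ _ : c -> Bool
  unify a -> Bool ~ (c -> Bool) -> e
  unify a ~ c -> Bool
  unify Bool ~ e
_ _ : Bool
  unify Bool ~ Bool
  unify Int ~ Int
  unify Int ~ Int
  unify Bool ~ Bool
  unify Int ~ Int
w : f
\w._ : f -> f
let p : Bool
  unify f -> f ~ Int -> g
  unify f ~ Int
  unify Int ~ g
_ _ : Int
  unify Int ~ Int
let x : Int
x : Int
let q : Int
q : Int
\s._ : i -> Int
\r._ : h -> i -> Int
t : j
\t._ : j -> j
  unify h -> i -> Int ~ (j -> j) -> k
  unify h ~ j -> j
  unify i -> Int ~ k
_ _ : i -> Int
b : m
\b._ : m -> m
\a._ : l -> m -> m
x : Int
  unify Int ~ Int
  unify Int ~ Int
  unify l -> m -> m ~ Bool -> n
  unify l ~ Bool
  unify m -> m ~ n
_ _ : m -> m
  unify i -> Int ~ (m -> m) -> o
  unify i ~ m -> m
  unify Int ~ o
_ _ : Int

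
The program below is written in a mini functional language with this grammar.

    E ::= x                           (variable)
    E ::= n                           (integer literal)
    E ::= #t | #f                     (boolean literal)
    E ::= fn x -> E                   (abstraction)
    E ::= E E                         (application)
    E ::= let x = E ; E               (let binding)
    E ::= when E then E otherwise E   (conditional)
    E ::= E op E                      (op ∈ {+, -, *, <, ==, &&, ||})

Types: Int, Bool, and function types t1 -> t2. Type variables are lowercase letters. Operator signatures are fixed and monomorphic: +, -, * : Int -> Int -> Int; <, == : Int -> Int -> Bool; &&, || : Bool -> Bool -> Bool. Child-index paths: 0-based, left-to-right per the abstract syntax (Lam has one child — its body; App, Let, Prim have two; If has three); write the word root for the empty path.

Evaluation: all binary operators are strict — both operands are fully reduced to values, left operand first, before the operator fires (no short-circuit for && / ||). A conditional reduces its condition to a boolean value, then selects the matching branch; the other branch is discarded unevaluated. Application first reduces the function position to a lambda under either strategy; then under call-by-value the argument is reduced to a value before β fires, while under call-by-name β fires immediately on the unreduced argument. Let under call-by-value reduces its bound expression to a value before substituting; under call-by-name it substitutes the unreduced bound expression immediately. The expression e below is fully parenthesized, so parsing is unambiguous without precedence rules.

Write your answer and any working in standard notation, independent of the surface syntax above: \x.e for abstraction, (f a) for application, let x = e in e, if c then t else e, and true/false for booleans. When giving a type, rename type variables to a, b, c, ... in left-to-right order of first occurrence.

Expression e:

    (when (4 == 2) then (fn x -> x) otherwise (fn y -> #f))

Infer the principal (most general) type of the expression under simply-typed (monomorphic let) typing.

Working:
  unify Int ~ Int
  unify Int ~ Int
  unify Bool ~ Bool
x : a
\x._ : a -> a
\y._ : b -> Bool
  unify a -> a ~ b -> Bool
  unify a ~ b
  unify b ~ Bool

Answer: Bool -> Bool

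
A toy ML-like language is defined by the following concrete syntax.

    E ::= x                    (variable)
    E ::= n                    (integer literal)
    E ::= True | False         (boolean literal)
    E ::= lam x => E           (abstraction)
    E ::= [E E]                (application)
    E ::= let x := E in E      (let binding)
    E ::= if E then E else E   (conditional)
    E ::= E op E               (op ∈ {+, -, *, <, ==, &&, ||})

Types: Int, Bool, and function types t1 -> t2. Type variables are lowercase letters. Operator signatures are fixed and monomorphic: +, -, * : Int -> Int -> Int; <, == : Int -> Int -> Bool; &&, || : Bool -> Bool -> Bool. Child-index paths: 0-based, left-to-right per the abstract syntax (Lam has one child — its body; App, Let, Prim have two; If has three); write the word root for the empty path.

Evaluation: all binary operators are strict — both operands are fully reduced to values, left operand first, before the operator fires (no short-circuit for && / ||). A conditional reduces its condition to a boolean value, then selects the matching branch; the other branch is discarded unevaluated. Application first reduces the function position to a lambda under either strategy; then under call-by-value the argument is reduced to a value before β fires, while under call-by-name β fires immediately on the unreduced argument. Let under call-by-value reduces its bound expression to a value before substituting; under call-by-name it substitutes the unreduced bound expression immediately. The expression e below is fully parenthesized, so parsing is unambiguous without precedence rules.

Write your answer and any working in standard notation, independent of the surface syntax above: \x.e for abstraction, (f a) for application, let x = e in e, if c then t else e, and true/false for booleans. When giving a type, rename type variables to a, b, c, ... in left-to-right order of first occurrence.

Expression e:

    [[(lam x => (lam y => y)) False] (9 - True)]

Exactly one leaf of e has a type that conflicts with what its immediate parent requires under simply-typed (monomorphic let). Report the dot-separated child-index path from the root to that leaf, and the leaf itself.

Working:
y : b
\y._ : b -> b
\x._ : a -> b -> b
  unify a -> b -> b ~ Bool -> c
  unify a ~ Bool
  unify b -> b ~ c
_ _ : b -> b
  unify Int ~ Int
  unify Bool ~ Int
  FAIL: mismatch Bool ~ Int

Answer: 1.1 : true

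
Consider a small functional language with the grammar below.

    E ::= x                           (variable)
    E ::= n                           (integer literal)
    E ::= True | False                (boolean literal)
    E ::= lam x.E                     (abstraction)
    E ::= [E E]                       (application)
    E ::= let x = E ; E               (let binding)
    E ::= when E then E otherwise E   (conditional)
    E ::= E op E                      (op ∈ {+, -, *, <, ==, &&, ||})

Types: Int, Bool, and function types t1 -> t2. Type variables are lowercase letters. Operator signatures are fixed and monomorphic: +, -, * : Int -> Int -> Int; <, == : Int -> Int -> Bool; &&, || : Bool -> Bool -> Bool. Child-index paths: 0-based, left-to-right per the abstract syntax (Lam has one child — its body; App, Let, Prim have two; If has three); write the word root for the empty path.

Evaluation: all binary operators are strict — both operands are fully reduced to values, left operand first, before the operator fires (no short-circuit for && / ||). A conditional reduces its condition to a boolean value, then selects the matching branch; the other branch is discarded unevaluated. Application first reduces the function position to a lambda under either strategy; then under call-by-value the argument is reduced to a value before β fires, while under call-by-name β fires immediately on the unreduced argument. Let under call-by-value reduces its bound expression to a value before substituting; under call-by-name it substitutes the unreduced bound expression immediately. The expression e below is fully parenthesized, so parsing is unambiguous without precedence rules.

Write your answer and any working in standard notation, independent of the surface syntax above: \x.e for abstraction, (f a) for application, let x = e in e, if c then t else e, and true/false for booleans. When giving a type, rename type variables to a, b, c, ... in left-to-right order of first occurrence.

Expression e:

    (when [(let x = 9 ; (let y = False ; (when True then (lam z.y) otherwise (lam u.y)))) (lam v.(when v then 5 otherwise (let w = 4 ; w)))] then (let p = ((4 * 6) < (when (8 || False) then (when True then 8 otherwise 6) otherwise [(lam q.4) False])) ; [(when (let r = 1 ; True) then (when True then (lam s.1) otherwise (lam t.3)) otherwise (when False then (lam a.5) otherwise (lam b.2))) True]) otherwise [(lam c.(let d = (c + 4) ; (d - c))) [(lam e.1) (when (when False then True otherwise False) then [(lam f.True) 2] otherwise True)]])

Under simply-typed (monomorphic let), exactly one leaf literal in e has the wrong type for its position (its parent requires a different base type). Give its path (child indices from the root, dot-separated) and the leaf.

Trace:
let x : Int
let y : Bool
  unify Bool ~ Bool
y : Bool
\z._ : a -> Bool
y : Bool
\u._ : b -> Bool
  unify a -> Bool ~ b -> Bool
  unify a ~ b
  unify Bool ~ Bool
v : c
  unify c ~ Bool
let w : Int
w : Int
  unify Int ~ Int
\v._ : Bool -> Int
  unify b -> Bool ~ (Bool -> Int) -> d
  unify b ~ Bool -> Int
  unify Bool ~ d
_ _ : Bool
  unify Bool ~ Bool
  unify Int ~ Int
  unify Int ~ Int
  unify Int ~ Int
  unify Int ~ Bool
  FAIL: mismatch Int ~ Bool

Answer: 1.0.1.0.0 : 8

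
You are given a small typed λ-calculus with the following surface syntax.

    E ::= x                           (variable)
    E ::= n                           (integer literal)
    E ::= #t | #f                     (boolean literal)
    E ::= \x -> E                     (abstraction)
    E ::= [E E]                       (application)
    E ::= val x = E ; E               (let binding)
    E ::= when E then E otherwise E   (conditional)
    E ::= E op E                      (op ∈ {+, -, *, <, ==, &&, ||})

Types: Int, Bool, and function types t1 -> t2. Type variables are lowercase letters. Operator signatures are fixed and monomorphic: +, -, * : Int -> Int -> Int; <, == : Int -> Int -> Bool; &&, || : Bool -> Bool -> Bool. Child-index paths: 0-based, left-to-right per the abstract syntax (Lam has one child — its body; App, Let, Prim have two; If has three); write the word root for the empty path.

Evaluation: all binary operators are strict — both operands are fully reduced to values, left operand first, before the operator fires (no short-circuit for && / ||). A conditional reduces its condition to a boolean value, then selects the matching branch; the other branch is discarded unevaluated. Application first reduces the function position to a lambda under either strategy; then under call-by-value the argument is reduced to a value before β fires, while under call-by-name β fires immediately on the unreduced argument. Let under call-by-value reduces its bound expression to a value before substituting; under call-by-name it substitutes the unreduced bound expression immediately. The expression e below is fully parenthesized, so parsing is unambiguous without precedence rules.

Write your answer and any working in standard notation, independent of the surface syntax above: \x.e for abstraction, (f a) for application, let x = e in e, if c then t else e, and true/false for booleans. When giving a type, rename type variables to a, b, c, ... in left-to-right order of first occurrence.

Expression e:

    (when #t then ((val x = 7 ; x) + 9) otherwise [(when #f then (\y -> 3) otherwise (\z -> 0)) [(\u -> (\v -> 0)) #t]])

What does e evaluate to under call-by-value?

Answer: 16

Trace:
step 0: (if true then ((let x = 7 in x) + 9) else ((if false then (\y.3) else (\z.0)) ((\u.(\v.0)) true)))
step 1: [if@root] ((let x = 7 in x) + 9)
step 2: [let@0] (7 + 9)
step 3: [delta@root] 16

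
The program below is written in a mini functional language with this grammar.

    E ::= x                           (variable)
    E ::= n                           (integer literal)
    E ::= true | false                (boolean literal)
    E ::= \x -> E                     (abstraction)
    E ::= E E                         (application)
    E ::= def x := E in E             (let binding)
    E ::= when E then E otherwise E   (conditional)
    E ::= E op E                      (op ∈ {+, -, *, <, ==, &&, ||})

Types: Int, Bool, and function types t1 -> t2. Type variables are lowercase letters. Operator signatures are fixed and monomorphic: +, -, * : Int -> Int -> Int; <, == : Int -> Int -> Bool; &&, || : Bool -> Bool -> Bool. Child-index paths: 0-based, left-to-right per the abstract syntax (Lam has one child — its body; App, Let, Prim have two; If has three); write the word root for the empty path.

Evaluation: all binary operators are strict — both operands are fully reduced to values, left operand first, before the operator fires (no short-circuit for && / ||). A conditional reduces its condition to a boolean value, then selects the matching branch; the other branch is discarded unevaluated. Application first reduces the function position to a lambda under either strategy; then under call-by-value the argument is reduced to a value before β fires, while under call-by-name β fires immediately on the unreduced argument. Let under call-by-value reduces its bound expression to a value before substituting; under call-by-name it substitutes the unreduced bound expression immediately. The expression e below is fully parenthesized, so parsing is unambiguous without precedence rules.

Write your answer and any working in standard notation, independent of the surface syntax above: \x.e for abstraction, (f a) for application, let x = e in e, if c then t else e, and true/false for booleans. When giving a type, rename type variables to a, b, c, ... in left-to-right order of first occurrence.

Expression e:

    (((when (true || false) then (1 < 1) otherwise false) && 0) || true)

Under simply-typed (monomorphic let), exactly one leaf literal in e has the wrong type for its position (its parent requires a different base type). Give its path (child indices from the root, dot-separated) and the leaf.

Answer: 0.1 : 0

Working:
  unify Bool ~ Bool
  unify Bool ~ Bool
  unify Bool ~ Bool
  unify Int ~ Int
  unify Int ~ Int
  unify Bool ~ Bool
  unify Bool ~ Bool
  unify Int ~ Bool
  FAIL: mismatch Int ~ Bool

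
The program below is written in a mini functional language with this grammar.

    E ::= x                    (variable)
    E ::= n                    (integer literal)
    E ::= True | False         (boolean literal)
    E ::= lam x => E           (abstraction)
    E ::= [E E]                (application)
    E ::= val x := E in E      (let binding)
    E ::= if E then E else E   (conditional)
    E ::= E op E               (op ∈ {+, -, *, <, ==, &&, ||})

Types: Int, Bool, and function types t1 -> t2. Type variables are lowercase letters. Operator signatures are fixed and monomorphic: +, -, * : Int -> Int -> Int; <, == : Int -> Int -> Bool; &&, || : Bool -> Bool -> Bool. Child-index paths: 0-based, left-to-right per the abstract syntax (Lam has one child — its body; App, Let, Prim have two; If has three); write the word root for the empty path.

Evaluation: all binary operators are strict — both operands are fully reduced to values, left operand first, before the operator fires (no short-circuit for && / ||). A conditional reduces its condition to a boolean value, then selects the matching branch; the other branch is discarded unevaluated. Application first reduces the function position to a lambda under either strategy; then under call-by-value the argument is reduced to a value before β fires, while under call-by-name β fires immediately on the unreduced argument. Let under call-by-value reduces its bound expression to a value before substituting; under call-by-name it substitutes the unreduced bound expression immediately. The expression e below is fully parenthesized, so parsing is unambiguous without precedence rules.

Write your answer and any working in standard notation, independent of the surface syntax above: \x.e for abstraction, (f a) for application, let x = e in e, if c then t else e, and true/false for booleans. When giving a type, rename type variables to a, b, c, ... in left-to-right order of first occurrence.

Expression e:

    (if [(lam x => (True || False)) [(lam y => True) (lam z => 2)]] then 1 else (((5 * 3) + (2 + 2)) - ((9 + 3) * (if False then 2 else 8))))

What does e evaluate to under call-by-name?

Derivation:
step 0: (if ((\x.(true || false)) ((\y.true) (\z.2))) then 1 else (((5 * 3) + (2 + 2)) - ((9 + 3) * (if false then 2 else 8))))
step 1: [beta@0] (if (true || false) then 1 else (((5 * 3) + (2 + 2)) - ((9 + 3) * (if false then 2 else 8))))
step 2: [delta@0] (if true then 1 else (((5 * 3) + (2 + 2)) - ((9 + 3) * (if false then 2 else 8))))
step 3: [if@root] 1

Answer: 1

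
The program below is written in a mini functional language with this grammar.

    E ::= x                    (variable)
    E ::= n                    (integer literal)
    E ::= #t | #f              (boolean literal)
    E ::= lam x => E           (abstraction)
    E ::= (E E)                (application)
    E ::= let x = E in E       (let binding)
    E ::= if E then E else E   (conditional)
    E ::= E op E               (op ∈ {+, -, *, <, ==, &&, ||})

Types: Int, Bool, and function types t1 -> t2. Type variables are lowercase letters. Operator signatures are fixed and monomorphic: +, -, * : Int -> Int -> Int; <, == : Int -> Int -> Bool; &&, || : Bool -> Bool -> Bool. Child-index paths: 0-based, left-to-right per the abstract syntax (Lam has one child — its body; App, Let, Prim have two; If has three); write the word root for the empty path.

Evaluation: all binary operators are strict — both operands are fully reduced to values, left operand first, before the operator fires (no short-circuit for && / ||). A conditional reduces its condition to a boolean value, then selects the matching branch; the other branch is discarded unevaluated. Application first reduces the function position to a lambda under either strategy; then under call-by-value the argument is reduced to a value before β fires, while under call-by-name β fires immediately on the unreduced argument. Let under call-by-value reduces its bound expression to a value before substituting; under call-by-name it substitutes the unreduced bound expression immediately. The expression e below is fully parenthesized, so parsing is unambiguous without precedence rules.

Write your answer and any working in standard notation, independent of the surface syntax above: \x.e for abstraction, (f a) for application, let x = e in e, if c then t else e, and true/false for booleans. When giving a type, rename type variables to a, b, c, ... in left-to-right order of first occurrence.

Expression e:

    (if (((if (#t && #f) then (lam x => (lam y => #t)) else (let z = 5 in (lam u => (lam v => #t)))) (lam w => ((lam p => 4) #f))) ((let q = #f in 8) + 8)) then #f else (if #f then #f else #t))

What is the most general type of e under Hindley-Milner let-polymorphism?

Working:
  unify Bool ~ Bool
  unify Bool ~ Bool
  unify Bool ~ Bool
\y._ : b -> Bool
\x._ : a -> b -> Bool
let z : Int
\v._ : d -> Bool
\u._ : c -> d -> Bool
  unify a -> b -> Bool ~ c -> d -> Bool
  unify a ~ c
  unify b -> Bool ~ d -> Bool
  unify b ~ d
  unify Bool ~ Bool
\p._ : f -> Int
  unify f -> Int ~ Bool -> g
  unify f ~ Bool
  unify Int ~ g
_ _ : Int
\w._ : e -> Int
  unify c -> d -> Bool ~ (e -> Int) -> h
  unify c ~ e -> Int
  unify d -> Bool ~ h
_ _ : d -> Bool
let q : Bool
  unify Int ~ Int
  unify Int ~ Int
  unify d -> Bool ~ Int -> i
  unify d ~ Int
  unify Bool ~ i
_ _ : Bool
  unify Bool ~ Bool
  unify Bool ~ Bool
  unify Bool ~ Bool
  unify Bool ~ Bool

Answer: Bool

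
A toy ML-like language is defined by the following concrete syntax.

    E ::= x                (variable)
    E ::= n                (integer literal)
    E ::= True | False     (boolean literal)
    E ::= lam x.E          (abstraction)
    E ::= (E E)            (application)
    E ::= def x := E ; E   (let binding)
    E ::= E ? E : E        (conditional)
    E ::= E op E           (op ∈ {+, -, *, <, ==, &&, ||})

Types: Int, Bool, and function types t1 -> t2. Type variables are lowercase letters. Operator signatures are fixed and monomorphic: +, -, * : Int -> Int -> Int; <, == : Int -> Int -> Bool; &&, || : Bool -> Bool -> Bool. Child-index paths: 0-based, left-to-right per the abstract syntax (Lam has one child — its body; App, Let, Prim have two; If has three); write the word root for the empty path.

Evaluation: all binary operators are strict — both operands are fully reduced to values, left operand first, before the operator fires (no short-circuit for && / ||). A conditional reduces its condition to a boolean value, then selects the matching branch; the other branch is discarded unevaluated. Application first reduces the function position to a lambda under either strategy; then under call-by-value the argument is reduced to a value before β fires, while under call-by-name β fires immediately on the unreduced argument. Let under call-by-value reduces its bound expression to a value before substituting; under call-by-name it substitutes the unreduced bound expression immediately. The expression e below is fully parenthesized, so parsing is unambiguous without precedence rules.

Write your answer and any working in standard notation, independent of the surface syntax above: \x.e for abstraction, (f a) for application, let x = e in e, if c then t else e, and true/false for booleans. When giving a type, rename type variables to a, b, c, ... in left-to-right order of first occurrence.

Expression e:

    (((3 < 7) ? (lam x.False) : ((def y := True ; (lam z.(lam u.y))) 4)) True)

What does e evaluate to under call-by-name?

Working:
step 0: ((if (3 < 7) then (\x.false) else ((let y = true in (\z.(\u.y))) 4)) true)
step 1: [delta@0.0] ((if true then (\x.false) else ((let y = true in (\z.(\u.y))) 4)) true)
step 2: [if@0] ((\x.false) true)
step 3: [beta@root] false

Answer: false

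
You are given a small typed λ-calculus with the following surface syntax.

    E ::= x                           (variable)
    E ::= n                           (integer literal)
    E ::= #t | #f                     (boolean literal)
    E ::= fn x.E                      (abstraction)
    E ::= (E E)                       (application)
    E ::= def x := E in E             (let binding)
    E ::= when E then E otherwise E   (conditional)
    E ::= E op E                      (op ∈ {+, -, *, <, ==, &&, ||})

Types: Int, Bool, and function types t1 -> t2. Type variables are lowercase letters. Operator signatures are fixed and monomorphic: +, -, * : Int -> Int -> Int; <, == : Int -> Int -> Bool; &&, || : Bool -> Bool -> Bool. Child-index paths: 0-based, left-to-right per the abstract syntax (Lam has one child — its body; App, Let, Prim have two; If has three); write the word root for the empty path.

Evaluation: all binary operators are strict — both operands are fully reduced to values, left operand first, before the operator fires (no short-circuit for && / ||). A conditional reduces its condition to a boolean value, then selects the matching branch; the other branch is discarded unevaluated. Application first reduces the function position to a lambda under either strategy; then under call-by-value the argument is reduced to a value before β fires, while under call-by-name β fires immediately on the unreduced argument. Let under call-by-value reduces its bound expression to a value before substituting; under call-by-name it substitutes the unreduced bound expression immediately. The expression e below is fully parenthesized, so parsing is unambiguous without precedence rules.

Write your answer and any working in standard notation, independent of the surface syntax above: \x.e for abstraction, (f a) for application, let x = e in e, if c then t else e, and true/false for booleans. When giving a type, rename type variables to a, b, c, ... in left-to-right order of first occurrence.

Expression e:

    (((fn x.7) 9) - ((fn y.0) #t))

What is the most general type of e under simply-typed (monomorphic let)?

Answer: Int

Trace:
\x._ : a -> Int
  unify a -> Int ~ Int -> b
  unify a ~ Int
  unify Int ~ b
_ _ : Int
  unify Int ~ Int
\y._ : c -> Int
  unify c -> Int ~ Bool -> d
  unify c ~ Bool
  unify Int ~ d
_ _ : Int
  unify Int ~ Int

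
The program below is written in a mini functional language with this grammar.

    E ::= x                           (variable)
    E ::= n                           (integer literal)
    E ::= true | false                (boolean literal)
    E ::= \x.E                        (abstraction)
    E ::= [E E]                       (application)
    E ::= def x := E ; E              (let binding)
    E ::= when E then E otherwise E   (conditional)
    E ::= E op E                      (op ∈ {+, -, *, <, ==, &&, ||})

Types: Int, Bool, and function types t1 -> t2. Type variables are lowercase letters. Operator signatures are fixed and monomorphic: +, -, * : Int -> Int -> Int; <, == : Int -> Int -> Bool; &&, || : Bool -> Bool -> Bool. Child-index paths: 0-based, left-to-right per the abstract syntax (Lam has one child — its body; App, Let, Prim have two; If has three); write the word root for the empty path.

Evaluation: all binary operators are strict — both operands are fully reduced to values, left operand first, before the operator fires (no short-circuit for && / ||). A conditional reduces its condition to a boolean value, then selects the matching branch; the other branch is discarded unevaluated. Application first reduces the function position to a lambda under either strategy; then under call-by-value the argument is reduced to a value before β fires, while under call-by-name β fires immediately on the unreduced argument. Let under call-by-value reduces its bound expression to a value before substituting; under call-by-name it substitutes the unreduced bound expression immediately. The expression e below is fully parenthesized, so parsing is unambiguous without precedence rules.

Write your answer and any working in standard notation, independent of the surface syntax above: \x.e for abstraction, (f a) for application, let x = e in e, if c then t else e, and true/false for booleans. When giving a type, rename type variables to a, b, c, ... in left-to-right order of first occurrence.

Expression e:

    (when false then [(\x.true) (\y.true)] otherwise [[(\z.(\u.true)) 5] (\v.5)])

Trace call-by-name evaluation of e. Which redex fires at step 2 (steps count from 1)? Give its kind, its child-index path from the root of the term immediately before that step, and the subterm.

Answer: beta at 0 : ((\z.(\u.true)) 5)

Trace:
step 0: (if false then ((\x.true) (\y.true)) else (((\z.(\u.true)) 5) (\v.5)))
step 1: [if@root] (((\z.(\u.true)) 5) (\v.5))
step 2: [beta@0] ((\u.true) (\v.5))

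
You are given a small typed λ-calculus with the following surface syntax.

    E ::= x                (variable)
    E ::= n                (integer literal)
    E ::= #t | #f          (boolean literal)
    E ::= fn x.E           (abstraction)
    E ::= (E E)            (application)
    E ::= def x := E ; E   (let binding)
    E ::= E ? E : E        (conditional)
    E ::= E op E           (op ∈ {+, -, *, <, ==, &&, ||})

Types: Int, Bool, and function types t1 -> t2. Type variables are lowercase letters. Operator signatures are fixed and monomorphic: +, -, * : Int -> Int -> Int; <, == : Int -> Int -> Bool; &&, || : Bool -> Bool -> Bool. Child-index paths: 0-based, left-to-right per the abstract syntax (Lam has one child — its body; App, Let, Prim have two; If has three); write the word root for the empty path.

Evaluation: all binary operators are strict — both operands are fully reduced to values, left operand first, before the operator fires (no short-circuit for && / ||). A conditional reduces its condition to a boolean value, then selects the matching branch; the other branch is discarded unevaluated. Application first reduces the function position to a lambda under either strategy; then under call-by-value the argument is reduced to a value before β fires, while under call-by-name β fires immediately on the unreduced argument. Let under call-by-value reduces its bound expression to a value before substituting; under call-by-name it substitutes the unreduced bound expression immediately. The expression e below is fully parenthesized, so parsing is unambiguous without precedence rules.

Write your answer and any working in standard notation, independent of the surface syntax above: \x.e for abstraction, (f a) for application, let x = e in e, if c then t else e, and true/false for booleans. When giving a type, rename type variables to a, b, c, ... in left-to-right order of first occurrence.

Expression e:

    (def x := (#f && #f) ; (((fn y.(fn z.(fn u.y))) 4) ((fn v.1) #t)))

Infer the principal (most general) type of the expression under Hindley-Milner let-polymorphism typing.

Trace:
  unify Bool ~ Bool
  unify Bool ~ Bool
let x : Bool
y : a
\u._ : c -> a
\z._ : b -> c -> a
\y._ : a -> b -> c -> a
  unify a -> b -> c -> a ~ Int -> d
  unify a ~ Int
  unify b -> c -> Int ~ d
_ _ : b -> c -> Int
\v._ : e -> Int
  unify e -> Int ~ Bool -> f
  unify e ~ Bool
  unify Int ~ f
_ _ : Int
  unify b -> c -> Int ~ Int -> g
  unify b ~ Int
  unify c -> Int ~ g
_ _ : c -> Int

Answer: a -> Int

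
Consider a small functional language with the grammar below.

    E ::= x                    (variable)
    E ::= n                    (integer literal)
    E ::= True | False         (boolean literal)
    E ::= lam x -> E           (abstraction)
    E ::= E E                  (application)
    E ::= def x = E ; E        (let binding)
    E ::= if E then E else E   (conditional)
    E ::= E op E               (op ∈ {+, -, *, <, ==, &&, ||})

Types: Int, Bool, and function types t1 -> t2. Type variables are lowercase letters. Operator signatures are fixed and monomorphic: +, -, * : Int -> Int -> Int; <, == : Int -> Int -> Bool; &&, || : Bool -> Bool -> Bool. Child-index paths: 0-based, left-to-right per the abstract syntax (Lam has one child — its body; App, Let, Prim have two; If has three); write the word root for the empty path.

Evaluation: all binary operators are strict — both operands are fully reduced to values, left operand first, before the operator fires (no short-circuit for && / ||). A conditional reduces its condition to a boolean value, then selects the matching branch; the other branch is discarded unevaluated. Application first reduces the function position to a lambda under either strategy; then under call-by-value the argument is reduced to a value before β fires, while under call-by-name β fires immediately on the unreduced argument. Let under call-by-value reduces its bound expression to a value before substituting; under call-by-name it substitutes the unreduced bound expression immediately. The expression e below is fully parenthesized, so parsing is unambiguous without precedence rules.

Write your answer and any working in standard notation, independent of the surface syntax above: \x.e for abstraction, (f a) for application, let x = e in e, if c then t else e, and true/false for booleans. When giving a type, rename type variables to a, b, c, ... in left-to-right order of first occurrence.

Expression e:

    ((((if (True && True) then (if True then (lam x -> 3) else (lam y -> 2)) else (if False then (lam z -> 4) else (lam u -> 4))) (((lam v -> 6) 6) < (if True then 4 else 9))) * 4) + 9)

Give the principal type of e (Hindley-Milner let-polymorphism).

Answer: Int

Working:
  unify Bool ~ Bool
  unify Bool ~ Bool
  unify Bool ~ Bool
  unify Bool ~ Bool
\x._ : a -> Int
\y._ : b -> Int
  unify a -> Int ~ b -> Int
  unify a ~ b
  unify Int ~ Int
  unify Bool ~ Bool
\z._ : c -> Int
\u._ : d -> Int
  unify c -> Int ~ d -> Int
  unify c ~ d
  unify Int ~ Int
  unify b -> Int ~ d -> Int
  unify b ~ d
  unify Int ~ Int
\v._ : e -> Int
  unify e -> Int ~ Int -> f
  unify e ~ Int
  unify Int ~ f
_ _ : Int
  unify Int ~ Int
  unify Bool ~ Bool
  unify Int ~ Int
  unify Int ~ Int
  unify d -> Int ~ Bool -> g
  unify d ~ Bool
  unify Int ~ g
_ _ : Int
  unify Int ~ Int
  unify Int ~ Int
  unify Int ~ Int
  unify Int ~ Int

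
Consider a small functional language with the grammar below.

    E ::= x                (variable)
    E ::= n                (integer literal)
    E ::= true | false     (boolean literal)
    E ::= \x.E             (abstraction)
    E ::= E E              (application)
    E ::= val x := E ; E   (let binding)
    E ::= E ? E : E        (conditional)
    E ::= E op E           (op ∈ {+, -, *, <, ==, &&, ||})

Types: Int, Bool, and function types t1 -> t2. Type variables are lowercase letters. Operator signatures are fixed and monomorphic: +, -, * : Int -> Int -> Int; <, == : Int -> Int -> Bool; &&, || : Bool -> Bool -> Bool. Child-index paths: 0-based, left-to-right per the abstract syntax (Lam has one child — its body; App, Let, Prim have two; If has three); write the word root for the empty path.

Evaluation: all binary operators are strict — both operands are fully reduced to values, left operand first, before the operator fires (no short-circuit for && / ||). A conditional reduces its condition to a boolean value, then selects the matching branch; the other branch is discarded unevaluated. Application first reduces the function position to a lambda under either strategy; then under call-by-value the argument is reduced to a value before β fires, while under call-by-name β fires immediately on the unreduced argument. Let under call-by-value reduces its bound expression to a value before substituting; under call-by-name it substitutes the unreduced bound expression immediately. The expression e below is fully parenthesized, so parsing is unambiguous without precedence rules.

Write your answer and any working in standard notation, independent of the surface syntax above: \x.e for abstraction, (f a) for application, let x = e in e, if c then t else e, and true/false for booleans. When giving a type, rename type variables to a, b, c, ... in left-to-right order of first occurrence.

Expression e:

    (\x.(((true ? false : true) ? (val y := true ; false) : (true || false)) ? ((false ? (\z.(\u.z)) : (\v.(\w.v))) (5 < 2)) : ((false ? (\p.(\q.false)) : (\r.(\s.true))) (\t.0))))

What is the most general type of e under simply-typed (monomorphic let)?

Trace:
  unify Bool ~ Bool
  unify Bool ~ Bool
  unify Bool ~ Bool
let y : Bool
  unify Bool ~ Bool
  unify Bool ~ Bool
  unify Bool ~ Bool
  unify Bool ~ Bool
  unify Bool ~ Bool
z : b
\u._ : c -> b
\z._ : b -> c -> b
v : d
\w._ : e -> d
\v._ : d -> e -> d
  unify b -> c -> b ~ d -> e -> d
  unify b ~ d
  unify c -> d ~ e -> d
  unify c ~ e
  unify d ~ d
  unify Int ~ Int
  unify Int ~ Int
  unify d -> e -> d ~ Bool -> f
  unify d ~ Bool
  unify e -> Bool ~ f
_ _ : e -> Bool
  unify Bool ~ Bool
\q._ : h -> Bool
\p._ : g -> h -> Bool
\s._ : j -> Bool
\r._ : i -> j -> Bool
  unify g -> h -> Bool ~ i -> j -> Bool
  unify g ~ i
  unify h -> Bool ~ j -> Bool
  unify h ~ j
  unify Bool ~ Bool
\t._ : k -> Int
  unify i -> j -> Bool ~ (k -> Int) -> l
  unify i ~ k -> Int
  unify j -> Bool ~ l
_ _ : j -> Bool
  unify e -> Bool ~ j -> Bool
  unify e ~ j
  unify Bool ~ Bool
\x._ : a -> j -> Bool

Answer: a -> b -> Bool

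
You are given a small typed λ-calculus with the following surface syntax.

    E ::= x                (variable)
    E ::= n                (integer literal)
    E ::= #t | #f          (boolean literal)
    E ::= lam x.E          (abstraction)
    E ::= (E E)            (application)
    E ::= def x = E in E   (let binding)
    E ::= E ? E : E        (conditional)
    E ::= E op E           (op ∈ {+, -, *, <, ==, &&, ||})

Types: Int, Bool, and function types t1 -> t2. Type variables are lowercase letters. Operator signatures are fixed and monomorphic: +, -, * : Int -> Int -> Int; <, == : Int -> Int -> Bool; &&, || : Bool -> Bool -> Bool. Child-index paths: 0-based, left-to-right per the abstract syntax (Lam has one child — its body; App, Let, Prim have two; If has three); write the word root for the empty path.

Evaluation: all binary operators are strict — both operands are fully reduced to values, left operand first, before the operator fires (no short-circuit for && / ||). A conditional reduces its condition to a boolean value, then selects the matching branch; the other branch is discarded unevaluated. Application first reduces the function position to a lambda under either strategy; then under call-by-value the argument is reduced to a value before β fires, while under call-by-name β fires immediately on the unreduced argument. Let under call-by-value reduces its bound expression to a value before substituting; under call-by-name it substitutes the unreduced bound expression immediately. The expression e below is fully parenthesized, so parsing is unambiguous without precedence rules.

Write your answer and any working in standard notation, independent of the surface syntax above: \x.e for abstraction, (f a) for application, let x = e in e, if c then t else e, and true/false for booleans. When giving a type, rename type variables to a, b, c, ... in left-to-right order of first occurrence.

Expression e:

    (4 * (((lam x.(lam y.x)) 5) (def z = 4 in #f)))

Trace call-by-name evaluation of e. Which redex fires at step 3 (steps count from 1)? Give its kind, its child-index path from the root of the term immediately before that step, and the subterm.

Answer: delta at root : (4 * 5)

Derivation:
step 0: (4 * (((\x.(\y.x)) 5) (let z = 4 in false)))
step 1: [beta@1.0] (4 * ((\y.5) (let z = 4 in false)))
step 2: [beta@1] (4 * 5)
step 3: [delta@root] 20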